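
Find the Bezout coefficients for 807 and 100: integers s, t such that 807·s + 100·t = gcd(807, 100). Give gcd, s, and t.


Euclidean algorithm on (807, 100) — divide until remainder is 0:
  807 = 8 · 100 + 7
  100 = 14 · 7 + 2
  7 = 3 · 2 + 1
  2 = 2 · 1 + 0
gcd(807, 100) = 1.
Track Bezout coefficients alongside the remainders: start with r₀ = 807 = a·1 + b·0 (s = 1, t = 0) and r₁ = 100 = a·0 + b·1 (s = 0, t = 1); each new remainder r_{k+1} = r_{k-1} − q_k·r_k inherits s_{k+1} = s_{k-1} − q_k·s_k, t_{k+1} = t_{k-1} − q_k·t_k, so r_k = a·s_k + b·t_k at every step:
  q = 8: r = 7, s = 1 − 8·0 = 1, t = 0 − 8·1 = -8  (check: 807·1 + 100·(-8) = 7)
  q = 14: r = 2, s = 0 − 14·1 = -14, t = 1 − 14·(-8) = 113  (check: 807·(-14) + 100·113 = 2)
  q = 3: r = 1, s = 1 − 3·(-14) = 43, t = -8 − 3·113 = -347  (check: 807·43 + 100·(-347) = 1)
The row with r = 1 (the gcd) gives the Bezout coefficients s = 43, t = -347.
Result: 807 · (43) + 100 · (-347) = 1.

gcd(807, 100) = 1; s = 43, t = -347 (check: 807·43 + 100·(-347) = 1).


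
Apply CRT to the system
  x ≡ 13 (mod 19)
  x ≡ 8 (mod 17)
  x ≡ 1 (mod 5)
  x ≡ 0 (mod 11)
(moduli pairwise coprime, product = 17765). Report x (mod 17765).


Product of moduli M = 19 · 17 · 5 · 11 = 17765.
Merge one congruence at a time:
  Start: x ≡ 13 (mod 19).
  Combine with x ≡ 8 (mod 17); new modulus lcm = 323.
    Write x = 13 + 19·t and substitute into x ≡ 8 (mod 17): 19·t ≡ 8 − 13 = -5 (mod 17).
    Reduce coefficients mod 17: 2·t ≡ 12 (mod 17).
    The inverse of 2 mod 17 is 9 (since 2·9 = 18 = 1·17 + 1), so t ≡ 9·12 = 108 ≡ 6 (mod 17).
    Then x = 13 + 19·6 = 127, valid modulo lcm(19, 17) = 323: x ≡ 127 (mod 323).
  Combine with x ≡ 1 (mod 5); new modulus lcm = 1615.
    Write x = 127 + 323·t and substitute into x ≡ 1 (mod 5): 323·t ≡ 1 − 127 = -126 (mod 5).
    Reduce coefficients mod 5: 3·t ≡ 4 (mod 5).
    The inverse of 3 mod 5 is 2 (since 3·2 = 6 = 1·5 + 1), so t ≡ 2·4 = 8 ≡ 3 (mod 5).
    Then x = 127 + 323·3 = 1096, valid modulo lcm(323, 5) = 1615: x ≡ 1096 (mod 1615).
  Combine with x ≡ 0 (mod 11); new modulus lcm = 17765.
    Write x = 1096 + 1615·t and substitute into x ≡ 0 (mod 11): 1615·t ≡ 0 − 1096 = -1096 (mod 11).
    Reduce coefficients mod 11: 9·t ≡ 4 (mod 11).
    The inverse of 9 mod 11 is 5 (since 9·5 = 45 = 4·11 + 1), so t ≡ 5·4 = 20 ≡ 9 (mod 11).
    Then x = 1096 + 1615·9 = 15631, valid modulo lcm(1615, 11) = 17765: x ≡ 15631 (mod 17765).
Verify against each original: 15631 mod 19 = 13, 15631 mod 17 = 8, 15631 mod 5 = 1, 15631 mod 11 = 0.

x ≡ 15631 (mod 17765).


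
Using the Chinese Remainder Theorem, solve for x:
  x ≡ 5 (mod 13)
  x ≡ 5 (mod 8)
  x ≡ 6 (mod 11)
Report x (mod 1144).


Moduli 13, 8, 11 are pairwise coprime; by CRT there is a unique solution modulo M = 13 · 8 · 11 = 1144.
Solve pairwise, accumulating the modulus:
  Start with x ≡ 5 (mod 13).
  Combine with x ≡ 5 (mod 8): since gcd(13, 8) = 1, we get a unique residue mod 104.
    Write x = 5 + 13·t and substitute into x ≡ 5 (mod 8): 13·t ≡ 5 − 5 = 0 (mod 8).
    Reduce coefficients mod 8: 5·t ≡ 0 (mod 8).
    The inverse of 5 mod 8 is 5 (since 5·5 = 25 = 3·8 + 1), so t ≡ 5·0 = 0 ≡ 0 (mod 8).
    Then x = 5 + 13·0 = 5, valid modulo lcm(13, 8) = 104: x ≡ 5 (mod 104).
  Combine with x ≡ 6 (mod 11): since gcd(104, 11) = 1, we get a unique residue mod 1144.
    Write x = 5 + 104·t and substitute into x ≡ 6 (mod 11): 104·t ≡ 6 − 5 = 1 (mod 11).
    Reduce coefficients mod 11: 5·t ≡ 1 (mod 11).
    The inverse of 5 mod 11 is 9 (since 5·9 = 45 = 4·11 + 1), so t ≡ 9·1 = 9 ≡ 9 (mod 11).
    Then x = 5 + 104·9 = 941, valid modulo lcm(104, 11) = 1144: x ≡ 941 (mod 1144).
Verify: 941 mod 13 = 5 ✓, 941 mod 8 = 5 ✓, 941 mod 11 = 6 ✓.

x ≡ 941 (mod 1144).


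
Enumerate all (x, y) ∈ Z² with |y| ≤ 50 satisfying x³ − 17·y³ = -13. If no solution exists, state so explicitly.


The equation is x³ - 17y³ = -13. For fixed y, x³ = 17·y³ − 13, so a solution requires the RHS to be a perfect cube.
Strategy: iterate y from -50 to 50, compute RHS = 17·y³ − 13, and check whether it is a (positive or negative) perfect cube.
Check small values of y:
  y = 0: RHS = -13 is not a perfect cube.
  y = 1: RHS = 4 is not a perfect cube.
  y = -1: RHS = -30 is not a perfect cube.
  y = 2: RHS = 123 is not a perfect cube.
  y = -2: RHS = -149 is not a perfect cube.
  y = 3: RHS = 446 is not a perfect cube.
  y = -3: RHS = -472 is not a perfect cube.
Continuing the search up to |y| = 50 finds no solutions either.
No (x, y) in the scanned range satisfies the equation.

No integer solutions with |y| ≤ 50.


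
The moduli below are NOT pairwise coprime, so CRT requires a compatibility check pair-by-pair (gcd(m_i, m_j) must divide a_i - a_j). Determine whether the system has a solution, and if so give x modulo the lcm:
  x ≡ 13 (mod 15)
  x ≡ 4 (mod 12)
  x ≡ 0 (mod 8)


Moduli 15, 12, 8 are not pairwise coprime, so CRT works modulo lcm(m_i) when all pairwise compatibility conditions hold.
Pairwise compatibility: gcd(m_i, m_j) must divide a_i - a_j for every pair.
Merge one congruence at a time:
  Start: x ≡ 13 (mod 15).
  Combine with x ≡ 4 (mod 12): gcd(15, 12) = 3; 4 - 13 = -9, which IS divisible by 3, so compatible.
    Write x = 13 + 15·t and substitute into x ≡ 4 (mod 12): 15·t ≡ 4 − 13 = -9 (mod 12).
    Divide the congruence (and modulus) by g = 3: 5·t ≡ -3 (mod 4).
    Reduce coefficients mod 4: 1·t ≡ 1 (mod 4).
    So t ≡ 1 (mod 4).
    Then x = 13 + 15·1 = 28, valid modulo lcm(15, 12) = 60: x ≡ 28 (mod 60).
  Combine with x ≡ 0 (mod 8): gcd(60, 8) = 4; 0 - 28 = -28, which IS divisible by 4, so compatible.
    Write x = 28 + 60·t and substitute into x ≡ 0 (mod 8): 60·t ≡ 0 − 28 = -28 (mod 8).
    Divide the congruence (and modulus) by g = 4: 15·t ≡ -7 (mod 2).
    Reduce coefficients mod 2: 1·t ≡ 1 (mod 2).
    So t ≡ 1 (mod 2).
    Then x = 28 + 60·1 = 88, valid modulo lcm(60, 8) = 120: x ≡ 88 (mod 120).
Verify: 88 mod 15 = 13, 88 mod 12 = 4, 88 mod 8 = 0.

x ≡ 88 (mod 120).


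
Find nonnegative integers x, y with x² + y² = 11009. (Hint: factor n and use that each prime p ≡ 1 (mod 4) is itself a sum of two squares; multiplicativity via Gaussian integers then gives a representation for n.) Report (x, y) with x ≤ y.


Step 1: Factor n = 11009 = 101 · 109.
Step 2: Check the mod-4 condition on each prime factor: 101 ≡ 1 (mod 4), exponent 1; 109 ≡ 1 (mod 4), exponent 1.
All primes ≡ 3 (mod 4) appear to even exponent (or don't appear), so by the two-squares theorem n IS expressible as a sum of two squares.
Step 3: Build a representation. Here n = 101 · 109 is a product of primes ≡ 1 (mod 4). Each prime p ≡ 1 (mod 4) is itself a sum of two squares; find a² by testing p − a² for a perfect square:
  101: 101 − 1² = 100 = 10² ⇒ 101 = 1² + 10².
  109: 109 − 1² = 108, 109 − 2² = 105, 109 − 3² = 100 = 10² ⇒ 109 = 3² + 10².
  Combine using the Brahmagupta–Fibonacci identity (a² + b²)(c² + d²) = (ac − bd)² + (ad + bc)² = (ac + bd)² + (ad − bc)²:
  101 · 109 = 11009: from (1² + 10²)(3² + 10²), take (1·3 − 10·10, 1·10 + 10·3) = (3 − 100, 10 + 30) = (-97, 40); dropping signs (only squares matter) gives (97, 40); check 97² + 40² = 9409 + 1600 = 11009 ✓.
Step 4: Order so x ≤ y and verify: 40² + 97² = 1600 + 9409 = 11009 = n. ✓

n = 11009 = 40² + 97² (one valid representation with x ≤ y).


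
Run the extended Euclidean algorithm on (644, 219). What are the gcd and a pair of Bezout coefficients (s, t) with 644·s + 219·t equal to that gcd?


Euclidean algorithm on (644, 219) — divide until remainder is 0:
  644 = 2 · 219 + 206
  219 = 1 · 206 + 13
  206 = 15 · 13 + 11
  13 = 1 · 11 + 2
  11 = 5 · 2 + 1
  2 = 2 · 1 + 0
gcd(644, 219) = 1.
Track Bezout coefficients alongside the remainders: start with r₀ = 644 = a·1 + b·0 (s = 1, t = 0) and r₁ = 219 = a·0 + b·1 (s = 0, t = 1); each new remainder r_{k+1} = r_{k-1} − q_k·r_k inherits s_{k+1} = s_{k-1} − q_k·s_k, t_{k+1} = t_{k-1} − q_k·t_k, so r_k = a·s_k + b·t_k at every step:
  q = 2: r = 206, s = 1 − 2·0 = 1, t = 0 − 2·1 = -2  (check: 644·1 + 219·(-2) = 206)
  q = 1: r = 13, s = 0 − 1·1 = -1, t = 1 − 1·(-2) = 3  (check: 644·(-1) + 219·3 = 13)
  q = 15: r = 11, s = 1 − 15·(-1) = 16, t = -2 − 15·3 = -47  (check: 644·16 + 219·(-47) = 11)
  q = 1: r = 2, s = -1 − 1·16 = -17, t = 3 − 1·(-47) = 50  (check: 644·(-17) + 219·50 = 2)
  q = 5: r = 1, s = 16 − 5·(-17) = 101, t = -47 − 5·50 = -297  (check: 644·101 + 219·(-297) = 1)
The row with r = 1 (the gcd) gives the Bezout coefficients s = 101, t = -297.
Result: 644 · (101) + 219 · (-297) = 1.

gcd(644, 219) = 1; s = 101, t = -297 (check: 644·101 + 219·(-297) = 1).


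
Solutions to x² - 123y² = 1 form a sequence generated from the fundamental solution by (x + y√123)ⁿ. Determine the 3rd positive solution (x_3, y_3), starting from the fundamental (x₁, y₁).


Step 1: Find the fundamental solution (x₁, y₁) of x² - 123y² = 1.
  Expand √123 as a continued fraction. a₀ = ⌊√123⌋ = 11; iterate m_{k+1} = d_k·a_k − m_k, d_{k+1} = (123 − m_{k+1}²)/d_k, a_{k+1} = ⌊(a₀ + m_{k+1})/d_{k+1}⌋ (starting m₀ = 0, d₀ = 1), with convergents p_k = a_k·p_{k-1} + p_{k-2}, q_k = a_k·q_{k-1} + q_{k-2} (p₋₁ = 1, q₋₁ = 0):
  k = 0: a₀ = 11; p₀/q₀ = 11/1; p₀² − 123·q₀² = 121 − 123 = -2.
  k = 1: m = 11, d = 2, a = ⌊(11 + 11)/2⌋ = 11; p/q = (11·11 + 1)/(11·1 + 0) = 122/11; p² − 123·q² = 14884 − 14883 = 1.
  The first convergent with p² − 123·q² = 1 gives the fundamental solution (x₁, y₁) = (122, 11).
Step 2: Apply the recurrence (x_{n+1}, y_{n+1}) = (x₁x_n + 123y₁y_n, x₁y_n + y₁x_n) repeatedly.
  From (x_1, y_1) = (122, 11): x_2 = 122·122 + 123·11·11 = 29767; y_2 = 122·11 + 11·122 = 2684.
  From (x_2, y_2) = (29767, 2684): x_3 = 122·29767 + 123·11·2684 = 7263026; y_3 = 122·2684 + 11·29767 = 654885.
Step 3: Verify x_3² - 123·y_3² = 52751546676676 - 52751546676675 = 1 (should be 1). ✓

(x_1, y_1) = (122, 11); (x_3, y_3) = (7263026, 654885).


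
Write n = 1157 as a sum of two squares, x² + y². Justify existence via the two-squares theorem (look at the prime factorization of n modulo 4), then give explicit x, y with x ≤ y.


Step 1: Factor n = 1157 = 13 · 89.
Step 2: Check the mod-4 condition on each prime factor: 13 ≡ 1 (mod 4), exponent 1; 89 ≡ 1 (mod 4), exponent 1.
All primes ≡ 3 (mod 4) appear to even exponent (or don't appear), so by the two-squares theorem n IS expressible as a sum of two squares.
Step 3: Build a representation. Here n = 13 · 89 is a product of primes ≡ 1 (mod 4). Each prime p ≡ 1 (mod 4) is itself a sum of two squares; find a² by testing p − a² for a perfect square:
  13: 13 − 1² = 12, 13 − 2² = 9 = 3² ⇒ 13 = 2² + 3².
  89: 89 − 1² = 88, 89 − 2² = 85, 89 − 3² = 80, 89 − 4² = 73, 89 − 5² = 64 = 8² ⇒ 89 = 5² + 8².
  Combine using the Brahmagupta–Fibonacci identity (a² + b²)(c² + d²) = (ac − bd)² + (ad + bc)² = (ac + bd)² + (ad − bc)²:
  13 · 89 = 1157: from (2² + 3²)(5² + 8²), take (2·5 − 3·8, 2·8 + 3·5) = (10 − 24, 16 + 15) = (-14, 31); dropping signs (only squares matter) gives (14, 31); check 14² + 31² = 196 + 961 = 1157 ✓.
Step 4: Order so x ≤ y and verify: 14² + 31² = 196 + 961 = 1157 = n. ✓

n = 1157 = 14² + 31² (one valid representation with x ≤ y).


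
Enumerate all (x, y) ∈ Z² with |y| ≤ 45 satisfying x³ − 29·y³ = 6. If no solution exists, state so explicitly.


The equation is x³ - 29y³ = 6. For fixed y, x³ = 29·y³ + 6, so a solution requires the RHS to be a perfect cube.
Strategy: iterate y from -45 to 45, compute RHS = 29·y³ + 6, and check whether it is a (positive or negative) perfect cube.
Check small values of y:
  y = 0: RHS = 6 is not a perfect cube.
  y = 1: RHS = 35 is not a perfect cube.
  y = -1: RHS = -23 is not a perfect cube.
  y = 2: RHS = 238 is not a perfect cube.
  y = -2: RHS = -226 is not a perfect cube.
  y = 3: RHS = 789 is not a perfect cube.
  y = -3: RHS = -777 is not a perfect cube.
Continuing the search up to |y| = 45 finds no solutions either.
No (x, y) in the scanned range satisfies the equation.

No integer solutions with |y| ≤ 45.


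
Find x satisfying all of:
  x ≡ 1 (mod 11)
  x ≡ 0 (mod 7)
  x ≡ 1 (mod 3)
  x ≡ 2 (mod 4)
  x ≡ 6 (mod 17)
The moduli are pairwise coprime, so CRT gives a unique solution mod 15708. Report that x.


Product of moduli M = 11 · 7 · 3 · 4 · 17 = 15708.
Merge one congruence at a time:
  Start: x ≡ 1 (mod 11).
  Combine with x ≡ 0 (mod 7); new modulus lcm = 77.
    Write x = 1 + 11·t and substitute into x ≡ 0 (mod 7): 11·t ≡ 0 − 1 = -1 (mod 7).
    Reduce coefficients mod 7: 4·t ≡ 6 (mod 7).
    The inverse of 4 mod 7 is 2 (since 4·2 = 8 = 1·7 + 1), so t ≡ 2·6 = 12 ≡ 5 (mod 7).
    Then x = 1 + 11·5 = 56, valid modulo lcm(11, 7) = 77: x ≡ 56 (mod 77).
  Combine with x ≡ 1 (mod 3); new modulus lcm = 231.
    Write x = 56 + 77·t and substitute into x ≡ 1 (mod 3): 77·t ≡ 1 − 56 = -55 (mod 3).
    Reduce coefficients mod 3: 2·t ≡ 2 (mod 3).
    The inverse of 2 mod 3 is 2 (since 2·2 = 4 = 1·3 + 1), so t ≡ 2·2 = 4 ≡ 1 (mod 3).
    Then x = 56 + 77·1 = 133, valid modulo lcm(77, 3) = 231: x ≡ 133 (mod 231).
  Combine with x ≡ 2 (mod 4); new modulus lcm = 924.
    Write x = 133 + 231·t and substitute into x ≡ 2 (mod 4): 231·t ≡ 2 − 133 = -131 (mod 4).
    Reduce coefficients mod 4: 3·t ≡ 1 (mod 4).
    The inverse of 3 mod 4 is 3 (since 3·3 = 9 = 2·4 + 1), so t ≡ 3·1 = 3 ≡ 3 (mod 4).
    Then x = 133 + 231·3 = 826, valid modulo lcm(231, 4) = 924: x ≡ 826 (mod 924).
  Combine with x ≡ 6 (mod 17); new modulus lcm = 15708.
    Write x = 826 + 924·t and substitute into x ≡ 6 (mod 17): 924·t ≡ 6 − 826 = -820 (mod 17).
    Reduce coefficients mod 17: 6·t ≡ 13 (mod 17).
    The inverse of 6 mod 17 is 3 (since 6·3 = 18 = 1·17 + 1), so t ≡ 3·13 = 39 ≡ 5 (mod 17).
    Then x = 826 + 924·5 = 5446, valid modulo lcm(924, 17) = 15708: x ≡ 5446 (mod 15708).
Verify against each original: 5446 mod 11 = 1, 5446 mod 7 = 0, 5446 mod 3 = 1, 5446 mod 4 = 2, 5446 mod 17 = 6.

x ≡ 5446 (mod 15708).


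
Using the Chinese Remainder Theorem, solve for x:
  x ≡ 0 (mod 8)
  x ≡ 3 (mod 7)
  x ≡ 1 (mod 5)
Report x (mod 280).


Moduli 8, 7, 5 are pairwise coprime; by CRT there is a unique solution modulo M = 8 · 7 · 5 = 280.
Solve pairwise, accumulating the modulus:
  Start with x ≡ 0 (mod 8).
  Combine with x ≡ 3 (mod 7): since gcd(8, 7) = 1, we get a unique residue mod 56.
    Write x = 0 + 8·t and substitute into x ≡ 3 (mod 7): 8·t ≡ 3 − 0 = 3 (mod 7).
    Reduce coefficients mod 7: 1·t ≡ 3 (mod 7).
    So t ≡ 3 (mod 7).
    Then x = 0 + 8·3 = 24, valid modulo lcm(8, 7) = 56: x ≡ 24 (mod 56).
  Combine with x ≡ 1 (mod 5): since gcd(56, 5) = 1, we get a unique residue mod 280.
    Write x = 24 + 56·t and substitute into x ≡ 1 (mod 5): 56·t ≡ 1 − 24 = -23 (mod 5).
    Reduce coefficients mod 5: 1·t ≡ 2 (mod 5).
    So t ≡ 2 (mod 5).
    Then x = 24 + 56·2 = 136, valid modulo lcm(56, 5) = 280: x ≡ 136 (mod 280).
Verify: 136 mod 8 = 0 ✓, 136 mod 7 = 3 ✓, 136 mod 5 = 1 ✓.

x ≡ 136 (mod 280).


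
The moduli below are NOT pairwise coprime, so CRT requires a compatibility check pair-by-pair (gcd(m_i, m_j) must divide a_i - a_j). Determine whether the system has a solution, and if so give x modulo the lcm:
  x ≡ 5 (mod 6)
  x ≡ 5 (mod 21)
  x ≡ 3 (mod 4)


Moduli 6, 21, 4 are not pairwise coprime, so CRT works modulo lcm(m_i) when all pairwise compatibility conditions hold.
Pairwise compatibility: gcd(m_i, m_j) must divide a_i - a_j for every pair.
Merge one congruence at a time:
  Start: x ≡ 5 (mod 6).
  Combine with x ≡ 5 (mod 21): gcd(6, 21) = 3; 5 - 5 = 0, which IS divisible by 3, so compatible.
    Write x = 5 + 6·t and substitute into x ≡ 5 (mod 21): 6·t ≡ 5 − 5 = 0 (mod 21).
    Divide the congruence (and modulus) by g = 3: 2·t ≡ 0 (mod 7).
    The inverse of 2 mod 7 is 4 (since 2·4 = 8 = 1·7 + 1), so t ≡ 4·0 = 0 ≡ 0 (mod 7).
    Then x = 5 + 6·0 = 5, valid modulo lcm(6, 21) = 42: x ≡ 5 (mod 42).
  Combine with x ≡ 3 (mod 4): gcd(42, 4) = 2; 3 - 5 = -2, which IS divisible by 2, so compatible.
    Write x = 5 + 42·t and substitute into x ≡ 3 (mod 4): 42·t ≡ 3 − 5 = -2 (mod 4).
    Divide the congruence (and modulus) by g = 2: 21·t ≡ -1 (mod 2).
    Reduce coefficients mod 2: 1·t ≡ 1 (mod 2).
    So t ≡ 1 (mod 2).
    Then x = 5 + 42·1 = 47, valid modulo lcm(42, 4) = 84: x ≡ 47 (mod 84).
Verify: 47 mod 6 = 5, 47 mod 21 = 5, 47 mod 4 = 3.

x ≡ 47 (mod 84).


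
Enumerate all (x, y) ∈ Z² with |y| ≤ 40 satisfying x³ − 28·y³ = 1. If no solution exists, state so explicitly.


The equation is x³ - 28y³ = 1. For fixed y, x³ = 28·y³ + 1, so a solution requires the RHS to be a perfect cube.
Strategy: iterate y from -40 to 40, compute RHS = 28·y³ + 1, and check whether it is a (positive or negative) perfect cube.
Check small values of y:
  y = 0: RHS = 1 = (1)³ ⇒ x = 1 works.
  y = 1: RHS = 29 is not a perfect cube.
  y = -1: RHS = -27 = (-3)³ ⇒ x = -3 works.
  y = 2: RHS = 225 is not a perfect cube.
  y = -2: RHS = -223 is not a perfect cube.
  y = 3: RHS = 757 is not a perfect cube.
  y = -3: RHS = -755 is not a perfect cube.
Continuing the search up to |y| = 40 finds no further solutions beyond those listed.
Collected solutions: (1, 0), (-3, -1).

Solutions (with |y| ≤ 40): (1, 0), (-3, -1).


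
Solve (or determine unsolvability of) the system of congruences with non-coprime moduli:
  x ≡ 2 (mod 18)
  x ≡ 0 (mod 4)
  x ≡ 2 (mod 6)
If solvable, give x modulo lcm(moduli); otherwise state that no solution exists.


Moduli 18, 4, 6 are not pairwise coprime, so CRT works modulo lcm(m_i) when all pairwise compatibility conditions hold.
Pairwise compatibility: gcd(m_i, m_j) must divide a_i - a_j for every pair.
Merge one congruence at a time:
  Start: x ≡ 2 (mod 18).
  Combine with x ≡ 0 (mod 4): gcd(18, 4) = 2; 0 - 2 = -2, which IS divisible by 2, so compatible.
    Write x = 2 + 18·t and substitute into x ≡ 0 (mod 4): 18·t ≡ 0 − 2 = -2 (mod 4).
    Divide the congruence (and modulus) by g = 2: 9·t ≡ -1 (mod 2).
    Reduce coefficients mod 2: 1·t ≡ 1 (mod 2).
    So t ≡ 1 (mod 2).
    Then x = 2 + 18·1 = 20, valid modulo lcm(18, 4) = 36: x ≡ 20 (mod 36).
  Combine with x ≡ 2 (mod 6): gcd(36, 6) = 6; 2 - 20 = -18, which IS divisible by 6, so compatible.
    Write x = 20 + 36·t and substitute into x ≡ 2 (mod 6): 36·t ≡ 2 − 20 = -18 (mod 6).
    Divide the congruence (and modulus) by g = 6: 6·t ≡ -3 (mod 1).
    Modulo 1 every t works; take t = 0.
    Then x = 20 + 36·0 = 20, valid modulo lcm(36, 6) = 36: x ≡ 20 (mod 36).
Verify: 20 mod 18 = 2, 20 mod 4 = 0, 20 mod 6 = 2.

x ≡ 20 (mod 36).


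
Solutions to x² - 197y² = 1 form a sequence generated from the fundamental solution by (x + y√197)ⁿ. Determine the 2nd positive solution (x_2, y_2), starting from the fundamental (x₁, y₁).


Step 1: Find the fundamental solution (x₁, y₁) of x² - 197y² = 1.
  Expand √197 as a continued fraction. a₀ = ⌊√197⌋ = 14; iterate m_{k+1} = d_k·a_k − m_k, d_{k+1} = (197 − m_{k+1}²)/d_k, a_{k+1} = ⌊(a₀ + m_{k+1})/d_{k+1}⌋ (starting m₀ = 0, d₀ = 1), with convergents p_k = a_k·p_{k-1} + p_{k-2}, q_k = a_k·q_{k-1} + q_{k-2} (p₋₁ = 1, q₋₁ = 0):
  k = 0: a₀ = 14; p₀/q₀ = 14/1; p₀² − 197·q₀² = 196 − 197 = -1.
  k = 1: m = 14, d = 1, a = ⌊(14 + 14)/1⌋ = 28; p/q = (28·14 + 1)/(28·1 + 0) = 393/28; p² − 197·q² = 154449 − 154448 = 1.
  The first convergent with p² − 197·q² = 1 gives the fundamental solution (x₁, y₁) = (393, 28).
Step 2: Apply the recurrence (x_{n+1}, y_{n+1}) = (x₁x_n + 197y₁y_n, x₁y_n + y₁x_n) repeatedly.
  From (x_1, y_1) = (393, 28): x_2 = 393·393 + 197·28·28 = 308897; y_2 = 393·28 + 28·393 = 22008.
Step 3: Verify x_2² - 197·y_2² = 95417356609 - 95417356608 = 1 (should be 1). ✓

(x_1, y_1) = (393, 28); (x_2, y_2) = (308897, 22008).


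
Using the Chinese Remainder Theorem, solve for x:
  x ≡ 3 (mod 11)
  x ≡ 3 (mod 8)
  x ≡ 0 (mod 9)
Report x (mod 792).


Moduli 11, 8, 9 are pairwise coprime; by CRT there is a unique solution modulo M = 11 · 8 · 9 = 792.
Solve pairwise, accumulating the modulus:
  Start with x ≡ 3 (mod 11).
  Combine with x ≡ 3 (mod 8): since gcd(11, 8) = 1, we get a unique residue mod 88.
    Write x = 3 + 11·t and substitute into x ≡ 3 (mod 8): 11·t ≡ 3 − 3 = 0 (mod 8).
    Reduce coefficients mod 8: 3·t ≡ 0 (mod 8).
    The inverse of 3 mod 8 is 3 (since 3·3 = 9 = 1·8 + 1), so t ≡ 3·0 = 0 ≡ 0 (mod 8).
    Then x = 3 + 11·0 = 3, valid modulo lcm(11, 8) = 88: x ≡ 3 (mod 88).
  Combine with x ≡ 0 (mod 9): since gcd(88, 9) = 1, we get a unique residue mod 792.
    Write x = 3 + 88·t and substitute into x ≡ 0 (mod 9): 88·t ≡ 0 − 3 = -3 (mod 9).
    Reduce coefficients mod 9: 7·t ≡ 6 (mod 9).
    The inverse of 7 mod 9 is 4 (since 7·4 = 28 = 3·9 + 1), so t ≡ 4·6 = 24 ≡ 6 (mod 9).
    Then x = 3 + 88·6 = 531, valid modulo lcm(88, 9) = 792: x ≡ 531 (mod 792).
Verify: 531 mod 11 = 3 ✓, 531 mod 8 = 3 ✓, 531 mod 9 = 0 ✓.

x ≡ 531 (mod 792).


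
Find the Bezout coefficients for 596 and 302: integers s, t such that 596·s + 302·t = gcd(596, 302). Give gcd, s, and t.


Euclidean algorithm on (596, 302) — divide until remainder is 0:
  596 = 1 · 302 + 294
  302 = 1 · 294 + 8
  294 = 36 · 8 + 6
  8 = 1 · 6 + 2
  6 = 3 · 2 + 0
gcd(596, 302) = 2.
Track Bezout coefficients alongside the remainders: start with r₀ = 596 = a·1 + b·0 (s = 1, t = 0) and r₁ = 302 = a·0 + b·1 (s = 0, t = 1); each new remainder r_{k+1} = r_{k-1} − q_k·r_k inherits s_{k+1} = s_{k-1} − q_k·s_k, t_{k+1} = t_{k-1} − q_k·t_k, so r_k = a·s_k + b·t_k at every step:
  q = 1: r = 294, s = 1 − 1·0 = 1, t = 0 − 1·1 = -1  (check: 596·1 + 302·(-1) = 294)
  q = 1: r = 8, s = 0 − 1·1 = -1, t = 1 − 1·(-1) = 2  (check: 596·(-1) + 302·2 = 8)
  q = 36: r = 6, s = 1 − 36·(-1) = 37, t = -1 − 36·2 = -73  (check: 596·37 + 302·(-73) = 6)
  q = 1: r = 2, s = -1 − 1·37 = -38, t = 2 − 1·(-73) = 75  (check: 596·(-38) + 302·75 = 2)
The row with r = 2 (the gcd) gives the Bezout coefficients s = -38, t = 75.
Result: 596 · (-38) + 302 · (75) = 2.

gcd(596, 302) = 2; s = -38, t = 75 (check: 596·(-38) + 302·75 = 2).


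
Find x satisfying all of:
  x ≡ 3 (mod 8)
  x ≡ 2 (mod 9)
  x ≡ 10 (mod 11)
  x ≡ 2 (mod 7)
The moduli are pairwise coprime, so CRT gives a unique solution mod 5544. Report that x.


Product of moduli M = 8 · 9 · 11 · 7 = 5544.
Merge one congruence at a time:
  Start: x ≡ 3 (mod 8).
  Combine with x ≡ 2 (mod 9); new modulus lcm = 72.
    Write x = 3 + 8·t and substitute into x ≡ 2 (mod 9): 8·t ≡ 2 − 3 = -1 (mod 9).
    Reduce coefficients mod 9: 8·t ≡ 8 (mod 9).
    The inverse of 8 mod 9 is 8 (since 8·8 = 64 = 7·9 + 1), so t ≡ 8·8 = 64 ≡ 1 (mod 9).
    Then x = 3 + 8·1 = 11, valid modulo lcm(8, 9) = 72: x ≡ 11 (mod 72).
  Combine with x ≡ 10 (mod 11); new modulus lcm = 792.
    Write x = 11 + 72·t and substitute into x ≡ 10 (mod 11): 72·t ≡ 10 − 11 = -1 (mod 11).
    Reduce coefficients mod 11: 6·t ≡ 10 (mod 11).
    The inverse of 6 mod 11 is 2 (since 6·2 = 12 = 1·11 + 1), so t ≡ 2·10 = 20 ≡ 9 (mod 11).
    Then x = 11 + 72·9 = 659, valid modulo lcm(72, 11) = 792: x ≡ 659 (mod 792).
  Combine with x ≡ 2 (mod 7); new modulus lcm = 5544.
    Write x = 659 + 792·t and substitute into x ≡ 2 (mod 7): 792·t ≡ 2 − 659 = -657 (mod 7).
    Reduce coefficients mod 7: 1·t ≡ 1 (mod 7).
    So t ≡ 1 (mod 7).
    Then x = 659 + 792·1 = 1451, valid modulo lcm(792, 7) = 5544: x ≡ 1451 (mod 5544).
Verify against each original: 1451 mod 8 = 3, 1451 mod 9 = 2, 1451 mod 11 = 10, 1451 mod 7 = 2.

x ≡ 1451 (mod 5544).


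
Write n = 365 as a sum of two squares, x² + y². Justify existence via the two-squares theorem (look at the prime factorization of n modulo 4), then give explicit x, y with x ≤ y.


Step 1: Factor n = 365 = 5 · 73.
Step 2: Check the mod-4 condition on each prime factor: 5 ≡ 1 (mod 4), exponent 1; 73 ≡ 1 (mod 4), exponent 1.
All primes ≡ 3 (mod 4) appear to even exponent (or don't appear), so by the two-squares theorem n IS expressible as a sum of two squares.
Step 3: Build a representation. Here n = 5 · 73 is a product of primes ≡ 1 (mod 4). Each prime p ≡ 1 (mod 4) is itself a sum of two squares; find a² by testing p − a² for a perfect square:
  5: 5 − 1² = 4 = 2² ⇒ 5 = 1² + 2².
  73: 73 − 1² = 72, 73 − 2² = 69, 73 − 3² = 64 = 8² ⇒ 73 = 3² + 8².
  Combine using the Brahmagupta–Fibonacci identity (a² + b²)(c² + d²) = (ac − bd)² + (ad + bc)² = (ac + bd)² + (ad − bc)²:
  5 · 73 = 365: from (1² + 2²)(3² + 8²), take (1·3 − 2·8, 1·8 + 2·3) = (3 − 16, 8 + 6) = (-13, 14); dropping signs (only squares matter) gives (13, 14); check 13² + 14² = 169 + 196 = 365 ✓.
Step 4: Order so x ≤ y and verify: 13² + 14² = 169 + 196 = 365 = n. ✓

n = 365 = 13² + 14² (one valid representation with x ≤ y).


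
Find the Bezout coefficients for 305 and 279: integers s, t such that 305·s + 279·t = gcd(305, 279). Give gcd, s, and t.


Euclidean algorithm on (305, 279) — divide until remainder is 0:
  305 = 1 · 279 + 26
  279 = 10 · 26 + 19
  26 = 1 · 19 + 7
  19 = 2 · 7 + 5
  7 = 1 · 5 + 2
  5 = 2 · 2 + 1
  2 = 2 · 1 + 0
gcd(305, 279) = 1.
Track Bezout coefficients alongside the remainders: start with r₀ = 305 = a·1 + b·0 (s = 1, t = 0) and r₁ = 279 = a·0 + b·1 (s = 0, t = 1); each new remainder r_{k+1} = r_{k-1} − q_k·r_k inherits s_{k+1} = s_{k-1} − q_k·s_k, t_{k+1} = t_{k-1} − q_k·t_k, so r_k = a·s_k + b·t_k at every step:
  q = 1: r = 26, s = 1 − 1·0 = 1, t = 0 − 1·1 = -1  (check: 305·1 + 279·(-1) = 26)
  q = 10: r = 19, s = 0 − 10·1 = -10, t = 1 − 10·(-1) = 11  (check: 305·(-10) + 279·11 = 19)
  q = 1: r = 7, s = 1 − 1·(-10) = 11, t = -1 − 1·11 = -12  (check: 305·11 + 279·(-12) = 7)
  q = 2: r = 5, s = -10 − 2·11 = -32, t = 11 − 2·(-12) = 35  (check: 305·(-32) + 279·35 = 5)
  q = 1: r = 2, s = 11 − 1·(-32) = 43, t = -12 − 1·35 = -47  (check: 305·43 + 279·(-47) = 2)
  q = 2: r = 1, s = -32 − 2·43 = -118, t = 35 − 2·(-47) = 129  (check: 305·(-118) + 279·129 = 1)
The row with r = 1 (the gcd) gives the Bezout coefficients s = -118, t = 129.
Result: 305 · (-118) + 279 · (129) = 1.

gcd(305, 279) = 1; s = -118, t = 129 (check: 305·(-118) + 279·129 = 1).


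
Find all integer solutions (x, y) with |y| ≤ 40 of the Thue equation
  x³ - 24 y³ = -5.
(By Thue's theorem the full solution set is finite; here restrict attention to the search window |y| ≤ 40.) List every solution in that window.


The equation is x³ - 24y³ = -5. For fixed y, x³ = 24·y³ − 5, so a solution requires the RHS to be a perfect cube.
Strategy: iterate y from -40 to 40, compute RHS = 24·y³ − 5, and check whether it is a (positive or negative) perfect cube.
Check small values of y:
  y = 0: RHS = -5 is not a perfect cube.
  y = 1: RHS = 19 is not a perfect cube.
  y = -1: RHS = -29 is not a perfect cube.
  y = 2: RHS = 187 is not a perfect cube.
  y = -2: RHS = -197 is not a perfect cube.
  y = 3: RHS = 643 is not a perfect cube.
  y = -3: RHS = -653 is not a perfect cube.
Continuing the search up to |y| = 40 finds no solutions either.
No (x, y) in the scanned range satisfies the equation.

No integer solutions with |y| ≤ 40.


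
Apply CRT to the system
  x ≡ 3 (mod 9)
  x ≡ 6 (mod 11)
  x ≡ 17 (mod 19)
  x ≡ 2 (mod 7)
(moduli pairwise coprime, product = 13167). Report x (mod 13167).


Product of moduli M = 9 · 11 · 19 · 7 = 13167.
Merge one congruence at a time:
  Start: x ≡ 3 (mod 9).
  Combine with x ≡ 6 (mod 11); new modulus lcm = 99.
    Write x = 3 + 9·t and substitute into x ≡ 6 (mod 11): 9·t ≡ 6 − 3 = 3 (mod 11).
    The inverse of 9 mod 11 is 5 (since 9·5 = 45 = 4·11 + 1), so t ≡ 5·3 = 15 ≡ 4 (mod 11).
    Then x = 3 + 9·4 = 39, valid modulo lcm(9, 11) = 99: x ≡ 39 (mod 99).
  Combine with x ≡ 17 (mod 19); new modulus lcm = 1881.
    Write x = 39 + 99·t and substitute into x ≡ 17 (mod 19): 99·t ≡ 17 − 39 = -22 (mod 19).
    Reduce coefficients mod 19: 4·t ≡ 16 (mod 19).
    The inverse of 4 mod 19 is 5 (since 4·5 = 20 = 1·19 + 1), so t ≡ 5·16 = 80 ≡ 4 (mod 19).
    Then x = 39 + 99·4 = 435, valid modulo lcm(99, 19) = 1881: x ≡ 435 (mod 1881).
  Combine with x ≡ 2 (mod 7); new modulus lcm = 13167.
    Write x = 435 + 1881·t and substitute into x ≡ 2 (mod 7): 1881·t ≡ 2 − 435 = -433 (mod 7).
    Reduce coefficients mod 7: 5·t ≡ 1 (mod 7).
    The inverse of 5 mod 7 is 3 (since 5·3 = 15 = 2·7 + 1), so t ≡ 3·1 = 3 ≡ 3 (mod 7).
    Then x = 435 + 1881·3 = 6078, valid modulo lcm(1881, 7) = 13167: x ≡ 6078 (mod 13167).
Verify against each original: 6078 mod 9 = 3, 6078 mod 11 = 6, 6078 mod 19 = 17, 6078 mod 7 = 2.

x ≡ 6078 (mod 13167).


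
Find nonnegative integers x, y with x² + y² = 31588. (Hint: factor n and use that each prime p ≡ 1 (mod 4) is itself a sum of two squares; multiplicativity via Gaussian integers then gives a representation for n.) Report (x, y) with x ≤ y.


Step 1: Factor n = 31588 = 2^2 · 53 · 149.
Step 2: Check the mod-4 condition on each prime factor: 2 = 2 (special); 53 ≡ 1 (mod 4), exponent 1; 149 ≡ 1 (mod 4), exponent 1.
All primes ≡ 3 (mod 4) appear to even exponent (or don't appear), so by the two-squares theorem n IS expressible as a sum of two squares.
Step 3: Build a representation. Group n = k² · m with k = 2 and m = 53 · 149 = 7897 (a product of primes ≡ 1 (mod 4)); a representation of m scales to one of n via (k·x)² + (k·y)² = k²(x² + y²). Each prime p ≡ 1 (mod 4) is itself a sum of two squares; find a² by testing p − a² for a perfect square:
  53: 53 − 1² = 52, 53 − 2² = 49 = 7² ⇒ 53 = 2² + 7².
  149: 149 − 1² = 148, 149 − 2² = 145, 149 − 3² = 140, 149 − 4² = 133, 149 − 5² = 124, 149 − 6² = 113, 149 − 7² = 100 = 10² ⇒ 149 = 7² + 10².
  Combine using the Brahmagupta–Fibonacci identity (a² + b²)(c² + d²) = (ac − bd)² + (ad + bc)² = (ac + bd)² + (ad − bc)²:
  53 · 149 = 7897: from (2² + 7²)(7² + 10²), take (2·7 − 7·10, 2·10 + 7·7) = (14 − 70, 20 + 49) = (-56, 69); dropping signs (only squares matter) gives (56, 69); check 56² + 69² = 3136 + 4761 = 7897 ✓.
  Scale by k = 2: (2·56, 2·69) = (112, 138).
Step 4: Order so x ≤ y and verify: 112² + 138² = 12544 + 19044 = 31588 = n. ✓

n = 31588 = 112² + 138² (one valid representation with x ≤ y).


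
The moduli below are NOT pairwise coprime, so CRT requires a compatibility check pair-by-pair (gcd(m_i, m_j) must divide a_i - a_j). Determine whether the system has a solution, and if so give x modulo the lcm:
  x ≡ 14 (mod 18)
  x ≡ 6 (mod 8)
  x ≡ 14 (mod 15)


Moduli 18, 8, 15 are not pairwise coprime, so CRT works modulo lcm(m_i) when all pairwise compatibility conditions hold.
Pairwise compatibility: gcd(m_i, m_j) must divide a_i - a_j for every pair.
Merge one congruence at a time:
  Start: x ≡ 14 (mod 18).
  Combine with x ≡ 6 (mod 8): gcd(18, 8) = 2; 6 - 14 = -8, which IS divisible by 2, so compatible.
    Write x = 14 + 18·t and substitute into x ≡ 6 (mod 8): 18·t ≡ 6 − 14 = -8 (mod 8).
    Divide the congruence (and modulus) by g = 2: 9·t ≡ -4 (mod 4).
    Reduce coefficients mod 4: 1·t ≡ 0 (mod 4).
    So t ≡ 0 (mod 4).
    Then x = 14 + 18·0 = 14, valid modulo lcm(18, 8) = 72: x ≡ 14 (mod 72).
  Combine with x ≡ 14 (mod 15): gcd(72, 15) = 3; 14 - 14 = 0, which IS divisible by 3, so compatible.
    Write x = 14 + 72·t and substitute into x ≡ 14 (mod 15): 72·t ≡ 14 − 14 = 0 (mod 15).
    Divide the congruence (and modulus) by g = 3: 24·t ≡ 0 (mod 5).
    Reduce coefficients mod 5: 4·t ≡ 0 (mod 5).
    The inverse of 4 mod 5 is 4 (since 4·4 = 16 = 3·5 + 1), so t ≡ 4·0 = 0 ≡ 0 (mod 5).
    Then x = 14 + 72·0 = 14, valid modulo lcm(72, 15) = 360: x ≡ 14 (mod 360).
Verify: 14 mod 18 = 14, 14 mod 8 = 6, 14 mod 15 = 14.

x ≡ 14 (mod 360).


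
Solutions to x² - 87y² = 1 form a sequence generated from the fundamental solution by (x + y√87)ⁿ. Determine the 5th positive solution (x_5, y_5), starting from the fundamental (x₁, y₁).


Step 1: Find the fundamental solution (x₁, y₁) of x² - 87y² = 1.
  Expand √87 as a continued fraction. a₀ = ⌊√87⌋ = 9; iterate m_{k+1} = d_k·a_k − m_k, d_{k+1} = (87 − m_{k+1}²)/d_k, a_{k+1} = ⌊(a₀ + m_{k+1})/d_{k+1}⌋ (starting m₀ = 0, d₀ = 1), with convergents p_k = a_k·p_{k-1} + p_{k-2}, q_k = a_k·q_{k-1} + q_{k-2} (p₋₁ = 1, q₋₁ = 0):
  k = 0: a₀ = 9; p₀/q₀ = 9/1; p₀² − 87·q₀² = 81 − 87 = -6.
  k = 1: m = 9, d = 6, a = ⌊(9 + 9)/6⌋ = 3; p/q = (3·9 + 1)/(3·1 + 0) = 28/3; p² − 87·q² = 784 − 783 = 1.
  The first convergent with p² − 87·q² = 1 gives the fundamental solution (x₁, y₁) = (28, 3).
Step 2: Apply the recurrence (x_{n+1}, y_{n+1}) = (x₁x_n + 87y₁y_n, x₁y_n + y₁x_n) repeatedly.
  From (x_1, y_1) = (28, 3): x_2 = 28·28 + 87·3·3 = 1567; y_2 = 28·3 + 3·28 = 168.
  From (x_2, y_2) = (1567, 168): x_3 = 28·1567 + 87·3·168 = 87724; y_3 = 28·168 + 3·1567 = 9405.
  From (x_3, y_3) = (87724, 9405): x_4 = 28·87724 + 87·3·9405 = 4910977; y_4 = 28·9405 + 3·87724 = 526512.
  From (x_4, y_4) = (4910977, 526512): x_5 = 28·4910977 + 87·3·526512 = 274926988; y_5 = 28·526512 + 3·4910977 = 29475267.
Step 3: Verify x_5² - 87·y_5² = 75584848730752144 - 75584848730752143 = 1 (should be 1). ✓

(x_1, y_1) = (28, 3); (x_5, y_5) = (274926988, 29475267).


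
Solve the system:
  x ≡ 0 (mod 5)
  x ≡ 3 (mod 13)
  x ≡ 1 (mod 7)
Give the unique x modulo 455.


Moduli 5, 13, 7 are pairwise coprime; by CRT there is a unique solution modulo M = 5 · 13 · 7 = 455.
Solve pairwise, accumulating the modulus:
  Start with x ≡ 0 (mod 5).
  Combine with x ≡ 3 (mod 13): since gcd(5, 13) = 1, we get a unique residue mod 65.
    Write x = 0 + 5·t and substitute into x ≡ 3 (mod 13): 5·t ≡ 3 − 0 = 3 (mod 13).
    The inverse of 5 mod 13 is 8 (since 5·8 = 40 = 3·13 + 1), so t ≡ 8·3 = 24 ≡ 11 (mod 13).
    Then x = 0 + 5·11 = 55, valid modulo lcm(5, 13) = 65: x ≡ 55 (mod 65).
  Combine with x ≡ 1 (mod 7): since gcd(65, 7) = 1, we get a unique residue mod 455.
    Write x = 55 + 65·t and substitute into x ≡ 1 (mod 7): 65·t ≡ 1 − 55 = -54 (mod 7).
    Reduce coefficients mod 7: 2·t ≡ 2 (mod 7).
    The inverse of 2 mod 7 is 4 (since 2·4 = 8 = 1·7 + 1), so t ≡ 4·2 = 8 ≡ 1 (mod 7).
    Then x = 55 + 65·1 = 120, valid modulo lcm(65, 7) = 455: x ≡ 120 (mod 455).
Verify: 120 mod 5 = 0 ✓, 120 mod 13 = 3 ✓, 120 mod 7 = 1 ✓.

x ≡ 120 (mod 455).


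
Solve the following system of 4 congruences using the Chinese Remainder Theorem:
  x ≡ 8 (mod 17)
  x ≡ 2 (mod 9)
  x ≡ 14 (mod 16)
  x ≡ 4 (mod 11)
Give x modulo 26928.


Product of moduli M = 17 · 9 · 16 · 11 = 26928.
Merge one congruence at a time:
  Start: x ≡ 8 (mod 17).
  Combine with x ≡ 2 (mod 9); new modulus lcm = 153.
    Write x = 8 + 17·t and substitute into x ≡ 2 (mod 9): 17·t ≡ 2 − 8 = -6 (mod 9).
    Reduce coefficients mod 9: 8·t ≡ 3 (mod 9).
    The inverse of 8 mod 9 is 8 (since 8·8 = 64 = 7·9 + 1), so t ≡ 8·3 = 24 ≡ 6 (mod 9).
    Then x = 8 + 17·6 = 110, valid modulo lcm(17, 9) = 153: x ≡ 110 (mod 153).
  Combine with x ≡ 14 (mod 16); new modulus lcm = 2448.
    Write x = 110 + 153·t and substitute into x ≡ 14 (mod 16): 153·t ≡ 14 − 110 = -96 (mod 16).
    Reduce coefficients mod 16: 9·t ≡ 0 (mod 16).
    The inverse of 9 mod 16 is 9 (since 9·9 = 81 = 5·16 + 1), so t ≡ 9·0 = 0 ≡ 0 (mod 16).
    Then x = 110 + 153·0 = 110, valid modulo lcm(153, 16) = 2448: x ≡ 110 (mod 2448).
  Combine with x ≡ 4 (mod 11); new modulus lcm = 26928.
    Write x = 110 + 2448·t and substitute into x ≡ 4 (mod 11): 2448·t ≡ 4 − 110 = -106 (mod 11).
    Reduce coefficients mod 11: 6·t ≡ 4 (mod 11).
    The inverse of 6 mod 11 is 2 (since 6·2 = 12 = 1·11 + 1), so t ≡ 2·4 = 8 ≡ 8 (mod 11).
    Then x = 110 + 2448·8 = 19694, valid modulo lcm(2448, 11) = 26928: x ≡ 19694 (mod 26928).
Verify against each original: 19694 mod 17 = 8, 19694 mod 9 = 2, 19694 mod 16 = 14, 19694 mod 11 = 4.

x ≡ 19694 (mod 26928).


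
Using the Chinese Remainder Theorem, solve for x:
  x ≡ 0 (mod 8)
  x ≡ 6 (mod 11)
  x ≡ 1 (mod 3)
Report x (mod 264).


Moduli 8, 11, 3 are pairwise coprime; by CRT there is a unique solution modulo M = 8 · 11 · 3 = 264.
Solve pairwise, accumulating the modulus:
  Start with x ≡ 0 (mod 8).
  Combine with x ≡ 6 (mod 11): since gcd(8, 11) = 1, we get a unique residue mod 88.
    Write x = 0 + 8·t and substitute into x ≡ 6 (mod 11): 8·t ≡ 6 − 0 = 6 (mod 11).
    The inverse of 8 mod 11 is 7 (since 8·7 = 56 = 5·11 + 1), so t ≡ 7·6 = 42 ≡ 9 (mod 11).
    Then x = 0 + 8·9 = 72, valid modulo lcm(8, 11) = 88: x ≡ 72 (mod 88).
  Combine with x ≡ 1 (mod 3): since gcd(88, 3) = 1, we get a unique residue mod 264.
    Write x = 72 + 88·t and substitute into x ≡ 1 (mod 3): 88·t ≡ 1 − 72 = -71 (mod 3).
    Reduce coefficients mod 3: 1·t ≡ 1 (mod 3).
    So t ≡ 1 (mod 3).
    Then x = 72 + 88·1 = 160, valid modulo lcm(88, 3) = 264: x ≡ 160 (mod 264).
Verify: 160 mod 8 = 0 ✓, 160 mod 11 = 6 ✓, 160 mod 3 = 1 ✓.

x ≡ 160 (mod 264).


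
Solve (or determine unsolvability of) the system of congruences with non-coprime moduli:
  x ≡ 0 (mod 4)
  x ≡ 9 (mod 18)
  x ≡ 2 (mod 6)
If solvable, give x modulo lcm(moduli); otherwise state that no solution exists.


Moduli 4, 18, 6 are not pairwise coprime, so CRT works modulo lcm(m_i) when all pairwise compatibility conditions hold.
Pairwise compatibility: gcd(m_i, m_j) must divide a_i - a_j for every pair.
Merge one congruence at a time:
  Start: x ≡ 0 (mod 4).
  Combine with x ≡ 9 (mod 18): gcd(4, 18) = 2, and 9 - 0 = 9 is NOT divisible by 2.
    ⇒ system is inconsistent (no integer solution).

No solution (the system is inconsistent).


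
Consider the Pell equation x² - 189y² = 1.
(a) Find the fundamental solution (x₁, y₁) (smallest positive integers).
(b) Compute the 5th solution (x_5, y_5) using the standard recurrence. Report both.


Step 1: Find the fundamental solution (x₁, y₁) of x² - 189y² = 1.
  Expand √189 as a continued fraction. a₀ = ⌊√189⌋ = 13; iterate m_{k+1} = d_k·a_k − m_k, d_{k+1} = (189 − m_{k+1}²)/d_k, a_{k+1} = ⌊(a₀ + m_{k+1})/d_{k+1}⌋ (starting m₀ = 0, d₀ = 1), with convergents p_k = a_k·p_{k-1} + p_{k-2}, q_k = a_k·q_{k-1} + q_{k-2} (p₋₁ = 1, q₋₁ = 0):
  k = 0: a₀ = 13; p₀/q₀ = 13/1; p₀² − 189·q₀² = 169 − 189 = -20.
  k = 1: m = 13, d = 20, a = ⌊(13 + 13)/20⌋ = 1; p/q = (1·13 + 1)/(1·1 + 0) = 14/1; p² − 189·q² = 196 − 189 = 7.
  k = 2: m = 7, d = 7, a = ⌊(13 + 7)/7⌋ = 2; p/q = (2·14 + 13)/(2·1 + 1) = 41/3; p² − 189·q² = 1681 − 1701 = -20.
  k = 3: m = 7, d = 20, a = ⌊(13 + 7)/20⌋ = 1; p/q = (1·41 + 14)/(1·3 + 1) = 55/4; p² − 189·q² = 3025 − 3024 = 1.
  The first convergent with p² − 189·q² = 1 gives the fundamental solution (x₁, y₁) = (55, 4).
Step 2: Apply the recurrence (x_{n+1}, y_{n+1}) = (x₁x_n + 189y₁y_n, x₁y_n + y₁x_n) repeatedly.
  From (x_1, y_1) = (55, 4): x_2 = 55·55 + 189·4·4 = 6049; y_2 = 55·4 + 4·55 = 440.
  From (x_2, y_2) = (6049, 440): x_3 = 55·6049 + 189·4·440 = 665335; y_3 = 55·440 + 4·6049 = 48396.
  From (x_3, y_3) = (665335, 48396): x_4 = 55·665335 + 189·4·48396 = 73180801; y_4 = 55·48396 + 4·665335 = 5323120.
  From (x_4, y_4) = (73180801, 5323120): x_5 = 55·73180801 + 189·4·5323120 = 8049222775; y_5 = 55·5323120 + 4·73180801 = 585494804.
Step 3: Verify x_5² - 189·y_5² = 64789987281578700625 - 64789987281578700624 = 1 (should be 1). ✓

(x_1, y_1) = (55, 4); (x_5, y_5) = (8049222775, 585494804).
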